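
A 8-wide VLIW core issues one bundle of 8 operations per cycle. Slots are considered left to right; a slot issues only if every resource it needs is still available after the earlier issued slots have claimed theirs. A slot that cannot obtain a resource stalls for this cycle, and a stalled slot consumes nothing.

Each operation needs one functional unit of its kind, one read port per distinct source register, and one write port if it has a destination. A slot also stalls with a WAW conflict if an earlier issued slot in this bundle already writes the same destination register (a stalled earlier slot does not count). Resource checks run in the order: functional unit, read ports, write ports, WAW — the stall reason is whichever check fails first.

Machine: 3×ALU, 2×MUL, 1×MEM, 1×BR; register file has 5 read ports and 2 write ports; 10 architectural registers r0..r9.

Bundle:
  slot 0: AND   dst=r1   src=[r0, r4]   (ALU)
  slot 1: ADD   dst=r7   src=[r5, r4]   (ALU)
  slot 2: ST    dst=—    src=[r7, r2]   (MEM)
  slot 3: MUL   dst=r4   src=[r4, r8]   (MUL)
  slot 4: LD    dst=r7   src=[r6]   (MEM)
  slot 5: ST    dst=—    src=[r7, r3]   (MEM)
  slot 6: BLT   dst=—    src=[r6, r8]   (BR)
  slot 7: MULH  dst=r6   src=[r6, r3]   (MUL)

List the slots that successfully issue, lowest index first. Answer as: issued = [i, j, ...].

  0. ALU→r1 ⇒ go  {2A/2Mu/1Ld/1B | 3r 1w}
  1. ALU→r7 ⇒ go  {1A/2Mu/1Ld/1B | 1r 0w}
  2. MEM ⇒ no(RD_PORT)  {1A/2Mu/1Ld/1B | 1r 0w}
  3. MUL→r4 ⇒ no(RD_PORT)  {1A/2Mu/1Ld/1B | 1r 0w}
  4. MEM→r7 ⇒ no(WR_PORT)  {1A/2Mu/1Ld/1B | 1r 0w}
  5. MEM ⇒ no(RD_PORT)  {1A/2Mu/1Ld/1B | 1r 0w}
  6. BR ⇒ no(RD_PORT)  {1A/2Mu/1Ld/1B | 1r 0w}
  7. MUL→r6 ⇒ no(RD_PORT)  {1A/2Mu/1Ld/1B | 1r 0w}

issued = [0, 1]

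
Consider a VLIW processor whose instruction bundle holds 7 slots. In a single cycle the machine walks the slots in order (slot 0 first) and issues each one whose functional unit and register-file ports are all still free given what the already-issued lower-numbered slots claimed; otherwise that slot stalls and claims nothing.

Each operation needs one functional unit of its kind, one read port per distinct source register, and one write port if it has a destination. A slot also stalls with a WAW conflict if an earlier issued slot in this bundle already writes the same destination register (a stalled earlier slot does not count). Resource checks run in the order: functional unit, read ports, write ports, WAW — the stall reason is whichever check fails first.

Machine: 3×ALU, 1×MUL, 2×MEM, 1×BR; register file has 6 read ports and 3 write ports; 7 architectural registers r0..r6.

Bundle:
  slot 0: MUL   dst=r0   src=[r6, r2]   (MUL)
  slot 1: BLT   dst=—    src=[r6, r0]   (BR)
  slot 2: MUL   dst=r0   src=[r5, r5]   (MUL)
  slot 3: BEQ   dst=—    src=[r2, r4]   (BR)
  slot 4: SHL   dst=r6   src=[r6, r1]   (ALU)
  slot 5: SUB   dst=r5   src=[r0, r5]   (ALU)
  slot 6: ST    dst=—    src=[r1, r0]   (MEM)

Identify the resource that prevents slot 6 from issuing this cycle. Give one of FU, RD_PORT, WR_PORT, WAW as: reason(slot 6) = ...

reason(slot 6) = RD_PORT

[0] MUL needs rd=2 wr=1: ok; after: ALU=3 MUL=0 MEM=2 BR=1, R=4, W=2
[1] BR needs rd=2 wr=0: ok; after: ALU=3 MUL=0 MEM=2 BR=0, R=2, W=2
[2] MUL needs rd=1 wr=1: FU; after: ALU=3 MUL=0 MEM=2 BR=0, R=2, W=2
[3] BR needs rd=2 wr=0: FU; after: ALU=3 MUL=0 MEM=2 BR=0, R=2, W=2
[4] ALU needs rd=2 wr=1: ok; after: ALU=2 MUL=0 MEM=2 BR=0, R=0, W=1
[5] ALU needs rd=2 wr=1: RD_PORT; after: ALU=2 MUL=0 MEM=2 BR=0, R=0, W=1
[6] MEM needs rd=2 wr=0: RD_PORT; after: ALU=2 MUL=0 MEM=2 BR=0, R=0, W=1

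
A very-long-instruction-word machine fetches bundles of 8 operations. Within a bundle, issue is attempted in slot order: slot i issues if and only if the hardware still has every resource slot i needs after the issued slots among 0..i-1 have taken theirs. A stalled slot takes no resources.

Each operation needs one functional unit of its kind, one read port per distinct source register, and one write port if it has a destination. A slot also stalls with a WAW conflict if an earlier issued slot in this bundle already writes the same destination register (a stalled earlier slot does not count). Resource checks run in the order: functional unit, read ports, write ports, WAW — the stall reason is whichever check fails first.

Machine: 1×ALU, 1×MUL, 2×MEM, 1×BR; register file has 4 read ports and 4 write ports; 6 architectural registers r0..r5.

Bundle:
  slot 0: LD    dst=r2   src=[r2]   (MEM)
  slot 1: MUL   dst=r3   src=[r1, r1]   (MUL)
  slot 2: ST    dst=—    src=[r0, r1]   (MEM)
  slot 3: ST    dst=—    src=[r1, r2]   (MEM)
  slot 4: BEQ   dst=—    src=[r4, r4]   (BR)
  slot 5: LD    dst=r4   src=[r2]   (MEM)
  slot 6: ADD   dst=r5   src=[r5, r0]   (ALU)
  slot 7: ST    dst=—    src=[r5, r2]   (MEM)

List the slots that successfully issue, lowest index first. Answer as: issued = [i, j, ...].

  0. MEM→r2 ⇒ go  {1A/1Mu/1Ld/1B | 3r 3w}
  1. MUL→r3 ⇒ go  {1A/0Mu/1Ld/1B | 2r 2w}
  2. MEM ⇒ go  {1A/0Mu/0Ld/1B | 0r 2w}
  3. MEM ⇒ no(FU)  {1A/0Mu/0Ld/1B | 0r 2w}
  4. BR ⇒ no(RD_PORT)  {1A/0Mu/0Ld/1B | 0r 2w}
  5. MEM→r4 ⇒ no(FU)  {1A/0Mu/0Ld/1B | 0r 2w}
  6. ALU→r5 ⇒ no(RD_PORT)  {1A/0Mu/0Ld/1B | 0r 2w}
  7. MEM ⇒ no(FU)  {1A/0Mu/0Ld/1B | 0r 2w}

issued = [0, 1, 2]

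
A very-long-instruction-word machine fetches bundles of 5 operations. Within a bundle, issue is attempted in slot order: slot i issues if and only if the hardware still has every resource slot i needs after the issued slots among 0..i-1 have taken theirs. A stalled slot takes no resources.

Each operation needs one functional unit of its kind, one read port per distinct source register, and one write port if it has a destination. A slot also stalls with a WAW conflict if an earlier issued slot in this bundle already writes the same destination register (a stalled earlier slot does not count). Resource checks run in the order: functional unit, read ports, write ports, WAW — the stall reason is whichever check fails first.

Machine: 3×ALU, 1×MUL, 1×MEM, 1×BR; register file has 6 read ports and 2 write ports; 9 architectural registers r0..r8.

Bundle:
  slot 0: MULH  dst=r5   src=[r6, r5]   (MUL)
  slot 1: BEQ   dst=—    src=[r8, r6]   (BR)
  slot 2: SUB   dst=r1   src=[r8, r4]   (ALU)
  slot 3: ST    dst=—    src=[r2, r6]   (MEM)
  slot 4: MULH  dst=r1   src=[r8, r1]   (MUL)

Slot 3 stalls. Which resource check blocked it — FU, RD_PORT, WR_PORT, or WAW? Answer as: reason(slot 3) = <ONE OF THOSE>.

[0] MUL needs rd=2 wr=1: ok; after: ALU=3 MUL=0 MEM=1 BR=1, R=4, W=1
[1] BR needs rd=2 wr=0: ok; after: ALU=3 MUL=0 MEM=1 BR=0, R=2, W=1
[2] ALU needs rd=2 wr=1: ok; after: ALU=2 MUL=0 MEM=1 BR=0, R=0, W=0
[3] MEM needs rd=2 wr=0: RD_PORT; after: ALU=2 MUL=0 MEM=1 BR=0, R=0, W=0
[4] MUL needs rd=2 wr=1: FU; after: ALU=2 MUL=0 MEM=1 BR=0, R=0, W=0

reason(slot 3) = RD_PORT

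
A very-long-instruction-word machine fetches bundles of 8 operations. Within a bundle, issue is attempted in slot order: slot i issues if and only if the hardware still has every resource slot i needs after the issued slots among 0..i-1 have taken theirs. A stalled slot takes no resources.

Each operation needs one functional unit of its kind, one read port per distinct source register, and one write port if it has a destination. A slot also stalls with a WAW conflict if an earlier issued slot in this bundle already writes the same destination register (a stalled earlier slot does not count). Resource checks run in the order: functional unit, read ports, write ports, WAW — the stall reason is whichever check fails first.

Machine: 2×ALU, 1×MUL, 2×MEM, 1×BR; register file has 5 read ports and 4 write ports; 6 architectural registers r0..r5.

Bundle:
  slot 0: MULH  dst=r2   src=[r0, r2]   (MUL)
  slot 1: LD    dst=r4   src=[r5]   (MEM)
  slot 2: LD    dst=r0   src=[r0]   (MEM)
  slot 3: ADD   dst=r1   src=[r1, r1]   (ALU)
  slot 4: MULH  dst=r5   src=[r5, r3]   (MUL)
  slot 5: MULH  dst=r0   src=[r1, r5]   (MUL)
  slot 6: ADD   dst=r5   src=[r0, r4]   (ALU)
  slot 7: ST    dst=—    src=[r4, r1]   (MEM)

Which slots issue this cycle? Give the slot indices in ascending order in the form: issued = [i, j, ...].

(0) want 1×MUL +2rd +1wr — yes → AL2|MU0|ME2|BR1|rd3|wr3
(1) want 1×MEM +1rd +1wr — yes → AL2|MU0|ME1|BR1|rd2|wr2
(2) want 1×MEM +1rd +1wr — yes → AL2|MU0|ME0|BR1|rd1|wr1
(3) want 1×ALU +1rd +1wr — yes → AL1|MU0|ME0|BR1|rd0|wr0
(4) want 1×MUL +2rd +1wr — FU → AL1|MU0|ME0|BR1|rd0|wr0
(5) want 1×MUL +2rd +1wr — FU → AL1|MU0|ME0|BR1|rd0|wr0
(6) want 1×ALU +2rd +1wr — RD_PORT → AL1|MU0|ME0|BR1|rd0|wr0
(7) want 1×MEM +2rd +0wr — FU → AL1|MU0|ME0|BR1|rd0|wr0

issued = [0, 1, 2, 3]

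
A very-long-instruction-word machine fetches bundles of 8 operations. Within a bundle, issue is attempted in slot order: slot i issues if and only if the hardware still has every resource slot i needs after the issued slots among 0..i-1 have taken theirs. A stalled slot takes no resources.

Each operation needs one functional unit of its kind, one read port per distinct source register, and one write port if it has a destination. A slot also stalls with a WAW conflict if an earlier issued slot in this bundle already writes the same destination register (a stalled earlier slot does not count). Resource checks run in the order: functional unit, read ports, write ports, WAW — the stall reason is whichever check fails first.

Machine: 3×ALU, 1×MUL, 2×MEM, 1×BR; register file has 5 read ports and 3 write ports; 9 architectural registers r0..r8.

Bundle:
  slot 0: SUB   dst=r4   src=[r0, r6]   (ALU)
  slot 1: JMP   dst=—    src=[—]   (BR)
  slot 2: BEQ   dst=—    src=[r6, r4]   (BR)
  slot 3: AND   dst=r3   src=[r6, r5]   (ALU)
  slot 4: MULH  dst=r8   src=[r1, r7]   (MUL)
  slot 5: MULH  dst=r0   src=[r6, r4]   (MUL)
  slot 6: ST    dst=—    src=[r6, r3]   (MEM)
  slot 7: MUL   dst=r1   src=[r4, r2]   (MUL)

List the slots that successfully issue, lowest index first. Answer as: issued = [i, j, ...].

(0) want 1×ALU +2rd +1wr — yes → AL2|MU1|ME2|BR1|rd3|wr2
(1) want 1×BR +0rd +0wr — yes → AL2|MU1|ME2|BR0|rd3|wr2
(2) want 1×BR +2rd +0wr — FU → AL2|MU1|ME2|BR0|rd3|wr2
(3) want 1×ALU +2rd +1wr — yes → AL1|MU1|ME2|BR0|rd1|wr1
(4) want 1×MUL +2rd +1wr — RD_PORT → AL1|MU1|ME2|BR0|rd1|wr1
(5) want 1×MUL +2rd +1wr — RD_PORT → AL1|MU1|ME2|BR0|rd1|wr1
(6) want 1×MEM +2rd +0wr — RD_PORT → AL1|MU1|ME2|BR0|rd1|wr1
(7) want 1×MUL +2rd +1wr — RD_PORT → AL1|MU1|ME2|BR0|rd1|wr1

issued = [0, 1, 3]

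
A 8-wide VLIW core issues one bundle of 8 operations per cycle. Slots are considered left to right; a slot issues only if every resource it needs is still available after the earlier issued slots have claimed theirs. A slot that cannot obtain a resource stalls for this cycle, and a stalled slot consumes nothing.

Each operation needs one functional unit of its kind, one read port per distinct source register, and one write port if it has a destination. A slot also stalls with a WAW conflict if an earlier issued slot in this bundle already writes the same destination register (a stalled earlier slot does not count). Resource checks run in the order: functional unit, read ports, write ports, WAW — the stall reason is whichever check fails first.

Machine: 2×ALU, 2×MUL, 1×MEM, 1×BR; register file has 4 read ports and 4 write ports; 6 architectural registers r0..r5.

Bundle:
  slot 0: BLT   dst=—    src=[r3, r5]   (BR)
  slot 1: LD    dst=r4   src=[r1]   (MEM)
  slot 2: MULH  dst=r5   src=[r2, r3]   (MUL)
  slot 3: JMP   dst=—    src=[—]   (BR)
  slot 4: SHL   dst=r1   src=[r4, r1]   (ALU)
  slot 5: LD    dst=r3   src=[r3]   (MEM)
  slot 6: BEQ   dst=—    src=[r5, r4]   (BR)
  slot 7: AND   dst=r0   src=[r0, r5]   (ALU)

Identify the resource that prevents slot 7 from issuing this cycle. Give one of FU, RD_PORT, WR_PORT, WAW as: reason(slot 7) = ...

reason(slot 7) = RD_PORT

  0. BR ⇒ go  {2A/2Mu/1Ld/0B | 2r 4w}
  1. MEM→r4 ⇒ go  {2A/2Mu/0Ld/0B | 1r 3w}
  2. MUL→r5 ⇒ no(RD_PORT)  {2A/2Mu/0Ld/0B | 1r 3w}
  3. BR ⇒ no(FU)  {2A/2Mu/0Ld/0B | 1r 3w}
  4. ALU→r1 ⇒ no(RD_PORT)  {2A/2Mu/0Ld/0B | 1r 3w}
  5. MEM→r3 ⇒ no(FU)  {2A/2Mu/0Ld/0B | 1r 3w}
  6. BR ⇒ no(FU)  {2A/2Mu/0Ld/0B | 1r 3w}
  7. ALU→r0 ⇒ no(RD_PORT)  {2A/2Mu/0Ld/0B | 1r 3w}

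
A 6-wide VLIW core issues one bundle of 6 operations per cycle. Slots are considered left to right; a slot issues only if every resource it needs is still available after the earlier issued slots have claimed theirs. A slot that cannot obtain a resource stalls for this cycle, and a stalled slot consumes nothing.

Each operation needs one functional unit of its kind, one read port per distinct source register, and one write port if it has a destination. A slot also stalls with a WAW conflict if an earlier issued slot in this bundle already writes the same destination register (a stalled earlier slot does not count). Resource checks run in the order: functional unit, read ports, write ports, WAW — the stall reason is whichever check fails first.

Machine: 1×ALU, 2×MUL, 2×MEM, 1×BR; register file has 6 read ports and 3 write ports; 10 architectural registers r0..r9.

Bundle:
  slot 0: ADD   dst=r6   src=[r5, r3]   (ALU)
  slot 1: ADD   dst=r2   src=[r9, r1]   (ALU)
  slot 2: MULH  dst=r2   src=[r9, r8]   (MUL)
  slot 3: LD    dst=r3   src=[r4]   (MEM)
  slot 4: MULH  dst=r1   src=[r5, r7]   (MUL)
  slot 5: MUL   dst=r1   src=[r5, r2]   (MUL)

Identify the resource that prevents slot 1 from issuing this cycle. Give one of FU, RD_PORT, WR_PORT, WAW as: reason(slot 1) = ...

(0) want 1×ALU +2rd +1wr — yes → AL0|MU2|ME2|BR1|rd4|wr2
(1) want 1×ALU +2rd +1wr — FU → AL0|MU2|ME2|BR1|rd4|wr2
(2) want 1×MUL +2rd +1wr — yes → AL0|MU1|ME2|BR1|rd2|wr1
(3) want 1×MEM +1rd +1wr — yes → AL0|MU1|ME1|BR1|rd1|wr0
(4) want 1×MUL +2rd +1wr — RD_PORT → AL0|MU1|ME1|BR1|rd1|wr0
(5) want 1×MUL +2rd +1wr — RD_PORT → AL0|MU1|ME1|BR1|rd1|wr0

reason(slot 1) = FU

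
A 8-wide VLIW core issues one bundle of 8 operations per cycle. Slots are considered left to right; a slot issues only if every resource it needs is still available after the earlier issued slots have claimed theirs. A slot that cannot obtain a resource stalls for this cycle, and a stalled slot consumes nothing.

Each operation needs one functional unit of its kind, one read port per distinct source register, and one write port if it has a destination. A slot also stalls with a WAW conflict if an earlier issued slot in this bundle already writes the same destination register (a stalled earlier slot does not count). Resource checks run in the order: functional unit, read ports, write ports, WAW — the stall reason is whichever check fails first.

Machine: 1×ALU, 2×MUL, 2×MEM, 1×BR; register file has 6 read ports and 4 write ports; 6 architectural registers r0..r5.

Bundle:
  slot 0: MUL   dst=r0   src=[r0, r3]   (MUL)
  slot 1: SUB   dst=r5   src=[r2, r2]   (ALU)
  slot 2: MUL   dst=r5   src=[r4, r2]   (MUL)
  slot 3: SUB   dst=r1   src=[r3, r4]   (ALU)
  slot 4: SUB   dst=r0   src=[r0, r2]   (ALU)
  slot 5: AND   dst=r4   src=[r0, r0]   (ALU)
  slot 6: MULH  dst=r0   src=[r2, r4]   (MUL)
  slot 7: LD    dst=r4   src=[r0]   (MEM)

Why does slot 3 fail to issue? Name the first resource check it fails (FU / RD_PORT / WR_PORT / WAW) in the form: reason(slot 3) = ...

reason(slot 3) = FU

slot 0 (MUL): ISSUE — free A1,Mu1,Ld2,B1 rp4 wp3
slot 1 (ALU): ISSUE — free A0,Mu1,Ld2,B1 rp3 wp2
slot 2 (MUL): stall WAW — free A0,Mu1,Ld2,B1 rp3 wp2
slot 3 (ALU): stall FU — free A0,Mu1,Ld2,B1 rp3 wp2
slot 4 (ALU): stall FU — free A0,Mu1,Ld2,B1 rp3 wp2
slot 5 (ALU): stall FU — free A0,Mu1,Ld2,B1 rp3 wp2
slot 6 (MUL): stall WAW — free A0,Mu1,Ld2,B1 rp3 wp2
slot 7 (MEM): ISSUE — free A0,Mu1,Ld1,B1 rp2 wp1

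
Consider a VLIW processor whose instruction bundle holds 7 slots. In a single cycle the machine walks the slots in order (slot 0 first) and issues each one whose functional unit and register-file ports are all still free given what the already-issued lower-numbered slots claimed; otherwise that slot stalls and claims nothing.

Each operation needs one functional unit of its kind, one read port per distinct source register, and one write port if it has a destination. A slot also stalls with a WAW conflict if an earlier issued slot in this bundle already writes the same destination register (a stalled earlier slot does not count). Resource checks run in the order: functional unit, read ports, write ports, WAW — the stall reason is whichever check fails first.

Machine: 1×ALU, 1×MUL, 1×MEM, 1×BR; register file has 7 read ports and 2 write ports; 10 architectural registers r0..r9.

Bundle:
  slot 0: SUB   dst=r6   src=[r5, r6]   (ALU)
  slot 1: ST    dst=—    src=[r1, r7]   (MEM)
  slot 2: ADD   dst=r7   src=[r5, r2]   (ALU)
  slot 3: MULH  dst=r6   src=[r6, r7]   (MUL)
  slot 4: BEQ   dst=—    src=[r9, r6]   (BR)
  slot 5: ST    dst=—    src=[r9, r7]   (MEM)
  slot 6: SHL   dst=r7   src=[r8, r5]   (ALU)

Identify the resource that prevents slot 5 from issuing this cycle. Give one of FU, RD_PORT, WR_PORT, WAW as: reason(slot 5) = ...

reason(slot 5) = FU

slot 0 (ALU): ISSUE — free A0,Mu1,Ld1,B1 rp5 wp1
slot 1 (MEM): ISSUE — free A0,Mu1,Ld0,B1 rp3 wp1
slot 2 (ALU): stall FU — free A0,Mu1,Ld0,B1 rp3 wp1
slot 3 (MUL): stall WAW — free A0,Mu1,Ld0,B1 rp3 wp1
slot 4 (BR): ISSUE — free A0,Mu1,Ld0,B0 rp1 wp1
slot 5 (MEM): stall FU — free A0,Mu1,Ld0,B0 rp1 wp1
slot 6 (ALU): stall FU — free A0,Mu1,Ld0,B0 rp1 wp1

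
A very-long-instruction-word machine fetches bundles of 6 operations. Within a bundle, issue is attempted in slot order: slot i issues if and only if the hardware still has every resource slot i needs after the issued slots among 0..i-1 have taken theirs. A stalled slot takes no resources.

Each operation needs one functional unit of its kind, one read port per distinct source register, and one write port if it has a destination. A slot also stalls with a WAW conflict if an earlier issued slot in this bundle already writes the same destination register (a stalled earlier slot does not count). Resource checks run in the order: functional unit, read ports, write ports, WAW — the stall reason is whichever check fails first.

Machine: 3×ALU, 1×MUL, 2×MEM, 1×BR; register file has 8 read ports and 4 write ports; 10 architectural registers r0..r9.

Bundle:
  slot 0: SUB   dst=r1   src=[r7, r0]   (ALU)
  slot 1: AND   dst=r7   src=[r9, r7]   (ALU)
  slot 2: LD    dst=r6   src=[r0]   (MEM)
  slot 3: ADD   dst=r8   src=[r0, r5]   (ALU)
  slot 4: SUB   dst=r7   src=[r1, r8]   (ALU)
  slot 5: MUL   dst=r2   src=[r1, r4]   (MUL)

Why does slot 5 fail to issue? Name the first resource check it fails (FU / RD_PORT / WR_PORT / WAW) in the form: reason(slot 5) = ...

reason(slot 5) = RD_PORT

slot 0 (ALU): ISSUE — free A2,Mu1,Ld2,B1 rp6 wp3
slot 1 (ALU): ISSUE — free A1,Mu1,Ld2,B1 rp4 wp2
slot 2 (MEM): ISSUE — free A1,Mu1,Ld1,B1 rp3 wp1
slot 3 (ALU): ISSUE — free A0,Mu1,Ld1,B1 rp1 wp0
slot 4 (ALU): stall FU — free A0,Mu1,Ld1,B1 rp1 wp0
slot 5 (MUL): stall RD_PORT — free A0,Mu1,Ld1,B1 rp1 wp0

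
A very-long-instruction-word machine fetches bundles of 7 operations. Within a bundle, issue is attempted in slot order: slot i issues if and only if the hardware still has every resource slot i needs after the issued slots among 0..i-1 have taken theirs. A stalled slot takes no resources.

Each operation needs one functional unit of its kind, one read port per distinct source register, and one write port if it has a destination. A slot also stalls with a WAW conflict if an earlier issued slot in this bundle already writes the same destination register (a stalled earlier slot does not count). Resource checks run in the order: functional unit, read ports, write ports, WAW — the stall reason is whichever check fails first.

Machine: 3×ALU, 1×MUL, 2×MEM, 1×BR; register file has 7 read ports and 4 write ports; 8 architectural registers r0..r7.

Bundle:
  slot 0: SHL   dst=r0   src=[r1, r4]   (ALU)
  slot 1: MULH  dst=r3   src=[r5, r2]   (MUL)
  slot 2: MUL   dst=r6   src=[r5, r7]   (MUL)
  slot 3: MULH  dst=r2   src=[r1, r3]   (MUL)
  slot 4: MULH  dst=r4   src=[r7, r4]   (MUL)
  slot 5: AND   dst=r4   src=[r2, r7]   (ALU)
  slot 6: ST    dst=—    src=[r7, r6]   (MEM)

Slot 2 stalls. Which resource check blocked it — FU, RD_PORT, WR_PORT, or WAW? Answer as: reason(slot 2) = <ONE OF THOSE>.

#0 ALU src=r1,r4 dispatched  <A:2 Mu:1 Ld:2 B:1 rd:5 wr:3>
#1 MUL src=r5,r2 dispatched  <A:2 Mu:0 Ld:2 B:1 rd:3 wr:2>
#2 MUL src=r5,r7 held:FU  <A:2 Mu:0 Ld:2 B:1 rd:3 wr:2>
#3 MUL src=r1,r3 held:FU  <A:2 Mu:0 Ld:2 B:1 rd:3 wr:2>
#4 MUL src=r7,r4 held:FU  <A:2 Mu:0 Ld:2 B:1 rd:3 wr:2>
#5 ALU src=r2,r7 dispatched  <A:1 Mu:0 Ld:2 B:1 rd:1 wr:1>
#6 MEM src=r7,r6 held:RD_PORT  <A:1 Mu:0 Ld:2 B:1 rd:1 wr:1>

reason(slot 2) = FU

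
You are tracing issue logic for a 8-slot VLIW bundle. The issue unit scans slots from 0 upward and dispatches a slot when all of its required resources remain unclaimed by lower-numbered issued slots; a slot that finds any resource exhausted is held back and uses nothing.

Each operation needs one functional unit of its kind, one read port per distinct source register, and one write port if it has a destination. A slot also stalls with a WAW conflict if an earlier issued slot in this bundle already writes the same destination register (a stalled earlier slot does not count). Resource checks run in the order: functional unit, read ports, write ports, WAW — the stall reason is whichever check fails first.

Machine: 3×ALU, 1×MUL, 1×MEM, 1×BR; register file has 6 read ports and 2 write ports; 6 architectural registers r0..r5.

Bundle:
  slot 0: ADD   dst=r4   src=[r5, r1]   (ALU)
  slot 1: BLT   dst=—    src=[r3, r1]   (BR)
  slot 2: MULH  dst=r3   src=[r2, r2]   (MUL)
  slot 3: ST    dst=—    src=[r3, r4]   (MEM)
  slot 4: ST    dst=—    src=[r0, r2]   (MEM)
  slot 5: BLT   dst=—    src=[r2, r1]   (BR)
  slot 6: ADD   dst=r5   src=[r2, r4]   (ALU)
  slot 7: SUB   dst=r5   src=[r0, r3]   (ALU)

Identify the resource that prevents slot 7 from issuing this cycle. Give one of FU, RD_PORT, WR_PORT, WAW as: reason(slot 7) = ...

reason(slot 7) = RD_PORT

slot 0 (ALU): ISSUE — free A2,Mu1,Ld1,B1 rp4 wp1
slot 1 (BR): ISSUE — free A2,Mu1,Ld1,B0 rp2 wp1
slot 2 (MUL): ISSUE — free A2,Mu0,Ld1,B0 rp1 wp0
slot 3 (MEM): stall RD_PORT — free A2,Mu0,Ld1,B0 rp1 wp0
slot 4 (MEM): stall RD_PORT — free A2,Mu0,Ld1,B0 rp1 wp0
slot 5 (BR): stall FU — free A2,Mu0,Ld1,B0 rp1 wp0
slot 6 (ALU): stall RD_PORT — free A2,Mu0,Ld1,B0 rp1 wp0
slot 7 (ALU): stall RD_PORT — free A2,Mu0,Ld1,B0 rp1 wp0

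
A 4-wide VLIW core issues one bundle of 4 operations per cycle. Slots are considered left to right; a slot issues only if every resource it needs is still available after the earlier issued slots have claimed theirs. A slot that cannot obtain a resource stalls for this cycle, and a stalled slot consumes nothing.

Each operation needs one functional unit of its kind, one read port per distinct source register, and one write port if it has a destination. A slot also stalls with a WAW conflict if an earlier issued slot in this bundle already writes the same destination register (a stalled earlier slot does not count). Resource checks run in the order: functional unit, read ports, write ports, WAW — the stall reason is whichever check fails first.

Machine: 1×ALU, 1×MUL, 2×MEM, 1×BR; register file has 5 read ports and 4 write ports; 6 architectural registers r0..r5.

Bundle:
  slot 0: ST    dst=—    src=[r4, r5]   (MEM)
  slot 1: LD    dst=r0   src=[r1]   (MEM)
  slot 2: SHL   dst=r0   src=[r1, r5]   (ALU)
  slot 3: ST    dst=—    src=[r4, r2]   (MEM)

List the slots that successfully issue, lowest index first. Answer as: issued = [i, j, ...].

slot 0 (MEM): ISSUE — free A1,Mu1,Ld1,B1 rp3 wp4
slot 1 (MEM): ISSUE — free A1,Mu1,Ld0,B1 rp2 wp3
slot 2 (ALU): stall WAW — free A1,Mu1,Ld0,B1 rp2 wp3
slot 3 (MEM): stall FU — free A1,Mu1,Ld0,B1 rp2 wp3

issued = [0, 1]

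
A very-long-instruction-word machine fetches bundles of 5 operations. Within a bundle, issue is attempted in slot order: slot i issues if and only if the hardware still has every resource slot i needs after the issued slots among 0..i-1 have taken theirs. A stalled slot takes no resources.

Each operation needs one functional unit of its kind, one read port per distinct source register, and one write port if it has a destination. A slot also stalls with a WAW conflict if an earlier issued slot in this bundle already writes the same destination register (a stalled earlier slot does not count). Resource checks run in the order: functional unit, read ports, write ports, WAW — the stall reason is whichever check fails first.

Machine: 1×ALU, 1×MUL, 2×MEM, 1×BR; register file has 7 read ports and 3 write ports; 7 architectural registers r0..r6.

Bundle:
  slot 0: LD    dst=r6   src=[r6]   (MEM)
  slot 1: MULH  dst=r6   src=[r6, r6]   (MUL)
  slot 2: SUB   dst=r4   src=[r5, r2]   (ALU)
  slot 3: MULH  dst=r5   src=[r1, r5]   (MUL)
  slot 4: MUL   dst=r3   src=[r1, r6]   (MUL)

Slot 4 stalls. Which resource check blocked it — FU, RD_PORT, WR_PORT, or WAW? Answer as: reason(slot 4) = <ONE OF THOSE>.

(0) want 1×MEM +1rd +1wr — yes → AL1|MU1|ME1|BR1|rd6|wr2
(1) want 1×MUL +1rd +1wr — WAW → AL1|MU1|ME1|BR1|rd6|wr2
(2) want 1×ALU +2rd +1wr — yes → AL0|MU1|ME1|BR1|rd4|wr1
(3) want 1×MUL +2rd +1wr — yes → AL0|MU0|ME1|BR1|rd2|wr0
(4) want 1×MUL +2rd +1wr — FU → AL0|MU0|ME1|BR1|rd2|wr0

reason(slot 4) = FU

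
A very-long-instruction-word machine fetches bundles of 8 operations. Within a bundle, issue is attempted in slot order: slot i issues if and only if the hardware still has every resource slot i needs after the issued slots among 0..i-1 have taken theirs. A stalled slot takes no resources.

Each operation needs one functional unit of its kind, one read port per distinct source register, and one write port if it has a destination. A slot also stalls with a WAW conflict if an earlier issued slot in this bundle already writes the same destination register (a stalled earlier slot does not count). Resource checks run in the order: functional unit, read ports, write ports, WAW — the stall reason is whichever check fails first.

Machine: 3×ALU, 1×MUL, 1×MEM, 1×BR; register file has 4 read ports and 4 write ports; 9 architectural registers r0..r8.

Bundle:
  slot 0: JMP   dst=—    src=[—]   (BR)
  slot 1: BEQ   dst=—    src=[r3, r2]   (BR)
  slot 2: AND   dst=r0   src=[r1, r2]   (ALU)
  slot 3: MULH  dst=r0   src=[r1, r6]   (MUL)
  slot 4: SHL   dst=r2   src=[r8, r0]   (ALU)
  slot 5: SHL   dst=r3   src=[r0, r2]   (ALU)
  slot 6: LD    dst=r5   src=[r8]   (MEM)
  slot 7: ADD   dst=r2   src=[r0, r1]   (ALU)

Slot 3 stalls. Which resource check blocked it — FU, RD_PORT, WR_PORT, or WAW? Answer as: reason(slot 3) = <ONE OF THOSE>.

slot 0 (BR): ISSUE — free A3,Mu1,Ld1,B0 rp4 wp4
slot 1 (BR): stall FU — free A3,Mu1,Ld1,B0 rp4 wp4
slot 2 (ALU): ISSUE — free A2,Mu1,Ld1,B0 rp2 wp3
slot 3 (MUL): stall WAW — free A2,Mu1,Ld1,B0 rp2 wp3
slot 4 (ALU): ISSUE — free A1,Mu1,Ld1,B0 rp0 wp2
slot 5 (ALU): stall RD_PORT — free A1,Mu1,Ld1,B0 rp0 wp2
slot 6 (MEM): stall RD_PORT — free A1,Mu1,Ld1,B0 rp0 wp2
slot 7 (ALU): stall RD_PORT — free A1,Mu1,Ld1,B0 rp0 wp2

reason(slot 3) = WAW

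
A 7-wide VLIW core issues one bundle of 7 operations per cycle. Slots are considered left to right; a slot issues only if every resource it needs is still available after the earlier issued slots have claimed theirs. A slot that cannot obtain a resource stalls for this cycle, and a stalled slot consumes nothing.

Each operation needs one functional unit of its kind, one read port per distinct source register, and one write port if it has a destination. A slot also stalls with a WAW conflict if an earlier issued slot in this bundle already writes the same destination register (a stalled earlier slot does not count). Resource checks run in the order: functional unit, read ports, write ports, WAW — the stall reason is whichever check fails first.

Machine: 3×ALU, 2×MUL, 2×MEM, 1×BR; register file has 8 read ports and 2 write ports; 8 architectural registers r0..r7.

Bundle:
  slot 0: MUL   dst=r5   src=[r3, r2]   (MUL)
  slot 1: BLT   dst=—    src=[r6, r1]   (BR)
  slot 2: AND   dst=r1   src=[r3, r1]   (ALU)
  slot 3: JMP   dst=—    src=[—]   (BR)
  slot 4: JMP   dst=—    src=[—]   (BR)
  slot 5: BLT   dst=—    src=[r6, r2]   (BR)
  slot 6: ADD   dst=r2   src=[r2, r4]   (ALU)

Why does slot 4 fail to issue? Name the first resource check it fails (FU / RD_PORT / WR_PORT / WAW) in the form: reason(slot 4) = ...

reason(slot 4) = FU

slot 0 (MUL): ISSUE — free A3,Mu1,Ld2,B1 rp6 wp1
slot 1 (BR): ISSUE — free A3,Mu1,Ld2,B0 rp4 wp1
slot 2 (ALU): ISSUE — free A2,Mu1,Ld2,B0 rp2 wp0
slot 3 (BR): stall FU — free A2,Mu1,Ld2,B0 rp2 wp0
slot 4 (BR): stall FU — free A2,Mu1,Ld2,B0 rp2 wp0
slot 5 (BR): stall FU — free A2,Mu1,Ld2,B0 rp2 wp0
slot 6 (ALU): stall WR_PORT — free A2,Mu1,Ld2,B0 rp2 wp0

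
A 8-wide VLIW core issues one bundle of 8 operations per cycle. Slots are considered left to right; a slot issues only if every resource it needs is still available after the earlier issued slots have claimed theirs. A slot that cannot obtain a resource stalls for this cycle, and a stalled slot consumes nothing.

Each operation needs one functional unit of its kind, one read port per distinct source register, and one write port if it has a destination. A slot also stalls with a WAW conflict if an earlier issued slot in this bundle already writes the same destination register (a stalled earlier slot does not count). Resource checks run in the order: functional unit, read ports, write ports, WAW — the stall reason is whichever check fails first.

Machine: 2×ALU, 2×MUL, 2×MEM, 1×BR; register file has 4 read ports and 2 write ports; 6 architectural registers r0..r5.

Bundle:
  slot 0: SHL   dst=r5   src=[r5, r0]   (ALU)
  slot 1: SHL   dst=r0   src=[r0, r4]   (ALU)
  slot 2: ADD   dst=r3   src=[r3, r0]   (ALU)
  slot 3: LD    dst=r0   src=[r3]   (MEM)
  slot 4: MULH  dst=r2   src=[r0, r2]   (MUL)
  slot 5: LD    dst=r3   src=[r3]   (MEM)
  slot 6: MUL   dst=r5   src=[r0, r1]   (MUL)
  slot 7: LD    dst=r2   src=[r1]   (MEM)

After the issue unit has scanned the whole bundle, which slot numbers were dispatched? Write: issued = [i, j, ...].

issued = [0, 1]

[0] ALU needs rd=2 wr=1: ok; after: ALU=1 MUL=2 MEM=2 BR=1, R=2, W=1
[1] ALU needs rd=2 wr=1: ok; after: ALU=0 MUL=2 MEM=2 BR=1, R=0, W=0
[2] ALU needs rd=2 wr=1: FU; after: ALU=0 MUL=2 MEM=2 BR=1, R=0, W=0
[3] MEM needs rd=1 wr=1: RD_PORT; after: ALU=0 MUL=2 MEM=2 BR=1, R=0, W=0
[4] MUL needs rd=2 wr=1: RD_PORT; after: ALU=0 MUL=2 MEM=2 BR=1, R=0, W=0
[5] MEM needs rd=1 wr=1: RD_PORT; after: ALU=0 MUL=2 MEM=2 BR=1, R=0, W=0
[6] MUL needs rd=2 wr=1: RD_PORT; after: ALU=0 MUL=2 MEM=2 BR=1, R=0, W=0
[7] MEM needs rd=1 wr=1: RD_PORT; after: ALU=0 MUL=2 MEM=2 BR=1, R=0, W=0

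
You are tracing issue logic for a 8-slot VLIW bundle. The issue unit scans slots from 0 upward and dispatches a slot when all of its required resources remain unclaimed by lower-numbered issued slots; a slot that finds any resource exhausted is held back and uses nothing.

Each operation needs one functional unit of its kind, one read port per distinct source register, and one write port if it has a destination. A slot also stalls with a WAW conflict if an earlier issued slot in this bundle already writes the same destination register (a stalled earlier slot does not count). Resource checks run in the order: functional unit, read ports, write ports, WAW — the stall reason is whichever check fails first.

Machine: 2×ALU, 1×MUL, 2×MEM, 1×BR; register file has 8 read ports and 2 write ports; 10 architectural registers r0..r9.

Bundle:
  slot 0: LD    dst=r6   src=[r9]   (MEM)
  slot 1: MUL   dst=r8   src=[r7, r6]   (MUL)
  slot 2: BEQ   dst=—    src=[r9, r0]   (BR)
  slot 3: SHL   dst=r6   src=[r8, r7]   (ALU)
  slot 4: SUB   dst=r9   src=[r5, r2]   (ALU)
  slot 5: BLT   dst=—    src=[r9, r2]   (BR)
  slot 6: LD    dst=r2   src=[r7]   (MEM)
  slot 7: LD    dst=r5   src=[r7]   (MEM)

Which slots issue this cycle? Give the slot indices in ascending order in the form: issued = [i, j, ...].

(0) want 1×MEM +1rd +1wr — yes → AL2|MU1|ME1|BR1|rd7|wr1
(1) want 1×MUL +2rd +1wr — yes → AL2|MU0|ME1|BR1|rd5|wr0
(2) want 1×BR +2rd +0wr — yes → AL2|MU0|ME1|BR0|rd3|wr0
(3) want 1×ALU +2rd +1wr — WR_PORT → AL2|MU0|ME1|BR0|rd3|wr0
(4) want 1×ALU +2rd +1wr — WR_PORT → AL2|MU0|ME1|BR0|rd3|wr0
(5) want 1×BR +2rd +0wr — FU → AL2|MU0|ME1|BR0|rd3|wr0
(6) want 1×MEM +1rd +1wr — WR_PORT → AL2|MU0|ME1|BR0|rd3|wr0
(7) want 1×MEM +1rd +1wr — WR_PORT → AL2|MU0|ME1|BR0|rd3|wr0

issued = [0, 1, 2]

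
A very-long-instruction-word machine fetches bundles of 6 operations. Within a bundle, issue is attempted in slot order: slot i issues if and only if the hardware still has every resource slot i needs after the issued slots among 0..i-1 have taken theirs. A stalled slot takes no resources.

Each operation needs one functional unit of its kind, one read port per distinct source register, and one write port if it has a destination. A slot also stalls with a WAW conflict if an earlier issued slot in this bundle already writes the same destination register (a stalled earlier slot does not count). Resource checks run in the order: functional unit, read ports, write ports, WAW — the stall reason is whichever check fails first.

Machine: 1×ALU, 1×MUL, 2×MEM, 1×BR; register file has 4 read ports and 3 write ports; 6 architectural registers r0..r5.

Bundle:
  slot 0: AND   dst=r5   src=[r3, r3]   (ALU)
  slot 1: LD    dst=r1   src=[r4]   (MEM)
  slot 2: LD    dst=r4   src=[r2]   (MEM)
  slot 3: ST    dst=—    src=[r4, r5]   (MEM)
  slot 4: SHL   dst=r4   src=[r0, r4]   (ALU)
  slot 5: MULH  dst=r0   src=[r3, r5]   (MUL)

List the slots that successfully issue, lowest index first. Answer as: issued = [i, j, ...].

issued = [0, 1, 2]

[0] ALU needs rd=1 wr=1: ok; after: ALU=0 MUL=1 MEM=2 BR=1, R=3, W=2
[1] MEM needs rd=1 wr=1: ok; after: ALU=0 MUL=1 MEM=1 BR=1, R=2, W=1
[2] MEM needs rd=1 wr=1: ok; after: ALU=0 MUL=1 MEM=0 BR=1, R=1, W=0
[3] MEM needs rd=2 wr=0: FU; after: ALU=0 MUL=1 MEM=0 BR=1, R=1, W=0
[4] ALU needs rd=2 wr=1: FU; after: ALU=0 MUL=1 MEM=0 BR=1, R=1, W=0
[5] MUL needs rd=2 wr=1: RD_PORT; after: ALU=0 MUL=1 MEM=0 BR=1, R=1, W=0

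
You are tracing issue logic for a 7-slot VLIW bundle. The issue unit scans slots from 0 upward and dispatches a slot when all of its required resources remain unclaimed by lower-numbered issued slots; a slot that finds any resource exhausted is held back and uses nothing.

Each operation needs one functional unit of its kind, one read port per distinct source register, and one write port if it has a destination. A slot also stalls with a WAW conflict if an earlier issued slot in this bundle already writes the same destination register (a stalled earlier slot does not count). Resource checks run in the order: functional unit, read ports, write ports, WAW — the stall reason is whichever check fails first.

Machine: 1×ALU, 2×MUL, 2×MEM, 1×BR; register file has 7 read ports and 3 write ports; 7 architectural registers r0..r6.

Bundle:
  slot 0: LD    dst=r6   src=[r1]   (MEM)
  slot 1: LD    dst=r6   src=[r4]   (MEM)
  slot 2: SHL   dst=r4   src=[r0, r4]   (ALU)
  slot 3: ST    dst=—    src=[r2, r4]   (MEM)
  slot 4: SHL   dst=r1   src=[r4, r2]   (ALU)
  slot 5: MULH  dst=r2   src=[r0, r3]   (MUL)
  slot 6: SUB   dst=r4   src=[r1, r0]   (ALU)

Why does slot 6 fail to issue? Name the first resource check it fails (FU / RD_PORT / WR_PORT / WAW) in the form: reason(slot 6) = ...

reason(slot 6) = FU

(0) want 1×MEM +1rd +1wr — yes → AL1|MU2|ME1|BR1|rd6|wr2
(1) want 1×MEM +1rd +1wr — WAW → AL1|MU2|ME1|BR1|rd6|wr2
(2) want 1×ALU +2rd +1wr — yes → AL0|MU2|ME1|BR1|rd4|wr1
(3) want 1×MEM +2rd +0wr — yes → AL0|MU2|ME0|BR1|rd2|wr1
(4) want 1×ALU +2rd +1wr — FU → AL0|MU2|ME0|BR1|rd2|wr1
(5) want 1×MUL +2rd +1wr — yes → AL0|MU1|ME0|BR1|rd0|wr0
(6) want 1×ALU +2rd +1wr — FU → AL0|MU1|ME0|BR1|rd0|wr0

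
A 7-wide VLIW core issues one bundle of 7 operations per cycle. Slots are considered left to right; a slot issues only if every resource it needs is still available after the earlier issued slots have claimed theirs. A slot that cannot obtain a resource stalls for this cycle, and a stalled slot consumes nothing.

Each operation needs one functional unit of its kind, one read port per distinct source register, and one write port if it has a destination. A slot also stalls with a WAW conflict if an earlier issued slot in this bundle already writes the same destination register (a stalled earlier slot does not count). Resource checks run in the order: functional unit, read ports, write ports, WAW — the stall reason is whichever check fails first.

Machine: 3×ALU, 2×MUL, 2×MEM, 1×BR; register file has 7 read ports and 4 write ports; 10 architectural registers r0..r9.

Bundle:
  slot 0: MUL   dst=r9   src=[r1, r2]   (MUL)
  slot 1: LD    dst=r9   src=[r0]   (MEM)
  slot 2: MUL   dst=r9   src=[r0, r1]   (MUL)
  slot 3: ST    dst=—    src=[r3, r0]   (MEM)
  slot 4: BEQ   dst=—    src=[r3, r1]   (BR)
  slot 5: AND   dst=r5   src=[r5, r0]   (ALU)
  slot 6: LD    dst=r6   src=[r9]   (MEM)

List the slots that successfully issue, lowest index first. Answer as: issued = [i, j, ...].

issued = [0, 3, 4, 6]

#0 MUL src=r1,r2 dispatched  <A:3 Mu:1 Ld:2 B:1 rd:5 wr:3>
#1 MEM src=r0 held:WAW  <A:3 Mu:1 Ld:2 B:1 rd:5 wr:3>
#2 MUL src=r0,r1 held:WAW  <A:3 Mu:1 Ld:2 B:1 rd:5 wr:3>
#3 MEM src=r3,r0 dispatched  <A:3 Mu:1 Ld:1 B:1 rd:3 wr:3>
#4 BR src=r3,r1 dispatched  <A:3 Mu:1 Ld:1 B:0 rd:1 wr:3>
#5 ALU src=r5,r0 held:RD_PORT  <A:3 Mu:1 Ld:1 B:0 rd:1 wr:3>
#6 MEM src=r9 dispatched  <A:3 Mu:1 Ld:0 B:0 rd:0 wr:2>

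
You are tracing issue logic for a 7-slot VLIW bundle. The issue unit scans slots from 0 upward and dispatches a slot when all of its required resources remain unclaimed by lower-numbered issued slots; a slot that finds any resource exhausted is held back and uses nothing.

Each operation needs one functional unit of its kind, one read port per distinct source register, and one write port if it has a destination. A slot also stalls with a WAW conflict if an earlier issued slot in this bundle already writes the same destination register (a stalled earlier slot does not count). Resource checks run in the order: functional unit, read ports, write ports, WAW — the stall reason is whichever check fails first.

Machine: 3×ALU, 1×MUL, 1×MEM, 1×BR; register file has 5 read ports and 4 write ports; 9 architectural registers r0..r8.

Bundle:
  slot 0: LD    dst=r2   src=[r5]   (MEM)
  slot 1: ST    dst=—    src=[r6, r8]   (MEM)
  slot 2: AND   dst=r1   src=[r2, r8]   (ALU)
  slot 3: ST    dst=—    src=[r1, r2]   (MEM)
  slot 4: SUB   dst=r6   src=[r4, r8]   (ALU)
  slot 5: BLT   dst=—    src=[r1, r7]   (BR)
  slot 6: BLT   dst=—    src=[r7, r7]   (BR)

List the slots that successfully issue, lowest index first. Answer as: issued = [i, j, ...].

slot 0 (MEM): ISSUE — free A3,Mu1,Ld0,B1 rp4 wp3
slot 1 (MEM): stall FU — free A3,Mu1,Ld0,B1 rp4 wp3
slot 2 (ALU): ISSUE — free A2,Mu1,Ld0,B1 rp2 wp2
slot 3 (MEM): stall FU — free A2,Mu1,Ld0,B1 rp2 wp2
slot 4 (ALU): ISSUE — free A1,Mu1,Ld0,B1 rp0 wp1
slot 5 (BR): stall RD_PORT — free A1,Mu1,Ld0,B1 rp0 wp1
slot 6 (BR): stall RD_PORT — free A1,Mu1,Ld0,B1 rp0 wp1

issued = [0, 2, 4]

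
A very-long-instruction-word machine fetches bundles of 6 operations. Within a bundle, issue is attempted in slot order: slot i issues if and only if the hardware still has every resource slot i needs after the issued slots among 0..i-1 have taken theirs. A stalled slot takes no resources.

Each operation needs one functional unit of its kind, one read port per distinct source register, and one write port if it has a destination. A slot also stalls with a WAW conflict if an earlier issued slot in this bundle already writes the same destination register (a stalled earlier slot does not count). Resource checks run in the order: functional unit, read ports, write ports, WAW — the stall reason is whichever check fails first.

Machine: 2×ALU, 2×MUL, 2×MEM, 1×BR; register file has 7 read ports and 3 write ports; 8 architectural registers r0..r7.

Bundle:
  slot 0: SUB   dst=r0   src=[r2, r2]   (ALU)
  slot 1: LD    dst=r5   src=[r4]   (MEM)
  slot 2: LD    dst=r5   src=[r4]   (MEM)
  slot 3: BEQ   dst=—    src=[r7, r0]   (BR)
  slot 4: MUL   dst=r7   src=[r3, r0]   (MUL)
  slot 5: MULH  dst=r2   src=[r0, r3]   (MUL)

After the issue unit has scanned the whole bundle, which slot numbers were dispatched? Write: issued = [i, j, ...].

slot 0 (ALU): ISSUE — free A1,Mu2,Ld2,B1 rp6 wp2
slot 1 (MEM): ISSUE — free A1,Mu2,Ld1,B1 rp5 wp1
slot 2 (MEM): stall WAW — free A1,Mu2,Ld1,B1 rp5 wp1
slot 3 (BR): ISSUE — free A1,Mu2,Ld1,B0 rp3 wp1
slot 4 (MUL): ISSUE — free A1,Mu1,Ld1,B0 rp1 wp0
slot 5 (MUL): stall RD_PORT — free A1,Mu1,Ld1,B0 rp1 wp0

issued = [0, 1, 3, 4]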